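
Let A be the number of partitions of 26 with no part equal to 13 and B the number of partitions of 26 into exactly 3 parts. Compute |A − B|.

2279

Partitions of 26 with no part equal to 13: 2335.
Partitions of 26 into exactly 3 parts: 56.
|2335 − 56| = 2279.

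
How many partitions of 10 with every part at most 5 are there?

A partial list (first 12 by largest part):
5, 5
5, 4, 1
5, 3, 2
5, 3, 1, 1
5, 2, 2, 1
5, 2, 1, 1, 1
5, 1, 1, 1, 1, 1
4, 4, 2
4, 4, 1, 1
4, 3, 3
4, 3, 2, 1
4, 3, 1, 1, 1
…and 18 more, for 30 total.

30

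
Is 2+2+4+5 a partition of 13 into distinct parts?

No

The parts sum to 13, and the condition 'all summands are distinct' is violated.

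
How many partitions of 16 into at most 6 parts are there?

136

Direct enumeration gives 136 partitions.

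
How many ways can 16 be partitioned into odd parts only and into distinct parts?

5

Enumerating:
15,1
13,3
11,5
9,7
7,5,3,1
That's 5 in total.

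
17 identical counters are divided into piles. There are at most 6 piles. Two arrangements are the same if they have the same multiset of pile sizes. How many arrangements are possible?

163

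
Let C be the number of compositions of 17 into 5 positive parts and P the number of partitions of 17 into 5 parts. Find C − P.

Compositions: C(16,4) = 1820.
Unordered (partitions into 5 parts): 47.
Difference: 1820 − 47 = 1773.

1773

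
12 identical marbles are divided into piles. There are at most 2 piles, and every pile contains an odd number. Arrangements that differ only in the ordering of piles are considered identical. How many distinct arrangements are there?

3

The partitions of 12 that satisfy the conditions:
11 + 1
9 + 3
7 + 5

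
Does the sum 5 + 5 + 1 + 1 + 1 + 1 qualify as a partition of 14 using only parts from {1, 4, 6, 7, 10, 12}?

No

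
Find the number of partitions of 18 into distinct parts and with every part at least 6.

4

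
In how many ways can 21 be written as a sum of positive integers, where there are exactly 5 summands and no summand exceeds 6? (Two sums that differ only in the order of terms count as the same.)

16

Listing the qualifying partitions of 21:
6+6+6+2+1
6+6+5+3+1
6+6+5+2+2
6+6+4+4+1
6+6+4+3+2
6+6+3+3+3
6+5+5+4+1
6+5+5+3+2
6+5+4+4+2
6+5+4+3+3
6+4+4+4+3
5+5+5+5+1
5+5+5+4+2
5+5+5+3+3
5+5+4+4+3
5+4+4+4+4
Counting gives 16.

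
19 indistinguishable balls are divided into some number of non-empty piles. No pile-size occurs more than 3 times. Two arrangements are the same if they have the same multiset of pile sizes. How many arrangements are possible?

Direct enumeration gives 258 partitions.

258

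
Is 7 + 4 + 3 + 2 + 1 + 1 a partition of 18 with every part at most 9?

Yes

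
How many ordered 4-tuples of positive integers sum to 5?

Place 3 bars in the 4 internal gaps of a row of 5 dots: C(4,3) = 4.

4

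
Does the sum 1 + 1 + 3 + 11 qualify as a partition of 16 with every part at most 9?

No

The parts sum to 16, and the condition 'no summand exceeds 9' is violated.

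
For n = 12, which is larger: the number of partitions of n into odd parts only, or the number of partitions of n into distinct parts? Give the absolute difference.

Partitions of 12 into odd parts only: 15.
Partitions of 12 into distinct parts: 15.
|15 − 15| = 0.

0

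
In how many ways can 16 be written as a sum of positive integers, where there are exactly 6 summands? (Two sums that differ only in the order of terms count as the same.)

35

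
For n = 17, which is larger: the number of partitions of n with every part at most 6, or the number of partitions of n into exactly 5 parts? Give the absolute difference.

116

Partitions of 17 with every part at most 6: 163.
Partitions of 17 into exactly 5 parts: 47.
|163 − 47| = 116.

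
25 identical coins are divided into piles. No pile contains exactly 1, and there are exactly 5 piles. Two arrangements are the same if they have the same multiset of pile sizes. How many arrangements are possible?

Direct enumeration gives 84 partitions.

84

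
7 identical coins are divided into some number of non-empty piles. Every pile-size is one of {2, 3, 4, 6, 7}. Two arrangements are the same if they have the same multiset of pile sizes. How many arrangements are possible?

3

Enumerating:
7
4 + 3
3 + 2 + 2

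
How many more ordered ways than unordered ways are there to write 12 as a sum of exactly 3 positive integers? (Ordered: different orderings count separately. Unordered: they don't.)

43

Compositions: C(11,2) = 55.
Partitions of 12 into exactly 3 parts: 12.
Difference: 55 − 12 = 43.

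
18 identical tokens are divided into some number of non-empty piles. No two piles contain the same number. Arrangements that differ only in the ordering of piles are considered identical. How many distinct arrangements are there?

A partial list (first 12 by largest part):
18
17 + 1
16 + 2
15 + 3
15 + 2 + 1
14 + 4
14 + 3 + 1
13 + 5
13 + 4 + 1
13 + 3 + 2
12 + 6
12 + 5 + 1
…and 34 more, for 46 total.

46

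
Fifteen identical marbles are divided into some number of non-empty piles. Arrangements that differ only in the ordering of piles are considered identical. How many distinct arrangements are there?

176

A full systematic count gives 176.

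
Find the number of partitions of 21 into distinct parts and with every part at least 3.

24

Listing the qualifying partitions of 21:
21
18 + 3
17 + 4
16 + 5
15 + 6
14 + 7
14 + 4 + 3
13 + 8
13 + 5 + 3
12 + 9
12 + 6 + 3
12 + 5 + 4
11 + 10
11 + 7 + 3
11 + 6 + 4
10 + 8 + 3
10 + 7 + 4
10 + 6 + 5
9 + 8 + 4
9 + 7 + 5
9 + 5 + 4 + 3
8 + 7 + 6
8 + 6 + 4 + 3
7 + 6 + 5 + 3
That's 24 in total.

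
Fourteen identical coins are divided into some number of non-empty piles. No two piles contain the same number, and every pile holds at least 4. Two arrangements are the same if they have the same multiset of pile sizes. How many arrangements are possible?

Listing the qualifying partitions of 14:
14
10+4
9+5
8+6
Counting gives 4.

4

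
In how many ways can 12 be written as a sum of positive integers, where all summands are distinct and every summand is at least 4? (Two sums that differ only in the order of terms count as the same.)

They are:
12
8, 4
7, 5
Counting gives 3.

3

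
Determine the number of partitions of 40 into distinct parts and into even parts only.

There are too many to list fully; the first 12 (by largest part) are:
40
2, 38
4, 36
6, 34
2, 4, 34
8, 32
2, 6, 32
10, 30
2, 8, 30
4, 6, 30
12, 28
2, 10, 28
…and 52 more, for 64 total.

64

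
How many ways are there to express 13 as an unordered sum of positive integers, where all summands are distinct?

Enumerating:
13
12,1
11,2
10,3
10,2,1
9,4
9,3,1
8,5
8,4,1
8,3,2
7,6
7,5,1
7,4,2
7,3,2,1
6,5,2
6,4,3
6,4,2,1
5,4,3,1
Counting gives 18.

18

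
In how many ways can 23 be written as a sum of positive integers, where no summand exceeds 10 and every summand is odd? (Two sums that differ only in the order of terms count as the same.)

65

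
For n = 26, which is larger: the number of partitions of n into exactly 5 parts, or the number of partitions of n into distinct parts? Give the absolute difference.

Partitions of 26 into exactly 5 parts: 221.
Partitions of 26 into distinct parts: 165.
|221 − 165| = 56.

56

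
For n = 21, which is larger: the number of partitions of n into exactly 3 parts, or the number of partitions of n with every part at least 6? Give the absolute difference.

28

Partitions of 21 into exactly 3 parts: 37.
Partitions of 21 with every part at least 6: 9.
|37 − 9| = 28.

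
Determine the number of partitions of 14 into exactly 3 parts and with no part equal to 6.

They are:
12, 1, 1
11, 2, 1
10, 3, 1
10, 2, 2
9, 4, 1
9, 3, 2
8, 5, 1
8, 4, 2
8, 3, 3
7, 5, 2
7, 4, 3
5, 5, 4

12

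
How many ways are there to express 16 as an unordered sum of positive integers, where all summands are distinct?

32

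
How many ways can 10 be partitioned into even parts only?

7

They are:
10
8 + 2
6 + 4
6 + 2 + 2
4 + 4 + 2
4 + 2 + 2 + 2
2 + 2 + 2 + 2 + 2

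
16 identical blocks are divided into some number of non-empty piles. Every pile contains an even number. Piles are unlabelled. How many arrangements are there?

22

Enumerating:
16
14+2
12+4
12+2+2
10+6
10+4+2
10+2+2+2
8+8
8+6+2
8+4+4
8+4+2+2
8+2+2+2+2
6+6+4
6+6+2+2
6+4+4+2
6+4+2+2+2
6+2+2+2+2+2
4+4+4+4
4+4+4+2+2
4+4+2+2+2+2
4+2+2+2+2+2+2
2+2+2+2+2+2+2+2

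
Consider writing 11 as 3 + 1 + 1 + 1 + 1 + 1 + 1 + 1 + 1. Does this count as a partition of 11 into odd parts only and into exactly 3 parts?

No

The parts sum to 11, and the condition 'there are exactly 3 summands' is violated.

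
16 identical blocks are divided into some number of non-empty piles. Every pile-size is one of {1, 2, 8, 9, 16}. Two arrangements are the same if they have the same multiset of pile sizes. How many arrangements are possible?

20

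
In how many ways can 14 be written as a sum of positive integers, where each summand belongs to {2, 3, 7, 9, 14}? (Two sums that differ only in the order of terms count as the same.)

Listing the qualifying partitions of 14:
14
9, 3, 2
7, 7
7, 3, 2, 2
3, 3, 3, 3, 2
3, 3, 2, 2, 2, 2
2, 2, 2, 2, 2, 2, 2
That's 7 in total.

7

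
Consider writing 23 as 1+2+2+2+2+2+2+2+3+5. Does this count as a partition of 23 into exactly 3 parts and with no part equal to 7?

No

The parts sum to 23, and the condition 'there are exactly 3 summands' is violated.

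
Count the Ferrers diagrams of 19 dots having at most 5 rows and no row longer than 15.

Enumerating by decreasing first part gives 157 partitions in all.

157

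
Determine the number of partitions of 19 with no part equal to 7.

Enumerating by decreasing first part gives 413 partitions in all.

413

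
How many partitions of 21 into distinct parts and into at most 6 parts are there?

76

Enumerating by decreasing first part gives 76 partitions in all.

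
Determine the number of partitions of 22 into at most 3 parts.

52

There are too many to list fully; the first 12 (by largest part) are:
22
21 + 1
20 + 2
20 + 1 + 1
19 + 3
19 + 2 + 1
18 + 4
18 + 3 + 1
18 + 2 + 2
17 + 5
17 + 4 + 1
17 + 3 + 2
…and 40 more, for 52 total.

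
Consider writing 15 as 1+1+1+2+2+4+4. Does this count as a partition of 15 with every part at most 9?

Yes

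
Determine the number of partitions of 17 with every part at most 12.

There are 285 such partitions.

285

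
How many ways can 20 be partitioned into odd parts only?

A partial list (first 12 by largest part):
19, 1
17, 3
17, 1, 1, 1
15, 5
15, 3, 1, 1
15, 1, 1, 1, 1, 1
13, 7
13, 5, 1, 1
13, 3, 3, 1
13, 3, 1, 1, 1, 1
13, 1, 1, 1, 1, 1, 1, 1
11, 9
…and 52 more, for 64 total.

64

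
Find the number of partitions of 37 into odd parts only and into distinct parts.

35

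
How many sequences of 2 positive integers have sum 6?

A composition of 6 into 2 positive parts is chosen by placing 1 dividers among the 5 gaps between 6 units: C(5,1) = 5.

5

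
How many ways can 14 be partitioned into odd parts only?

22

They are:
1 + 13
3 + 11
1 + 1 + 1 + 11
5 + 9
1 + 1 + 3 + 9
1 + 1 + 1 + 1 + 1 + 9
7 + 7
1 + 1 + 5 + 7
1 + 3 + 3 + 7
1 + 1 + 1 + 1 + 3 + 7
1 + 1 + 1 + 1 + 1 + 1 + 1 + 7
1 + 3 + 5 + 5
1 + 1 + 1 + 1 + 5 + 5
3 + 3 + 3 + 5
1 + 1 + 1 + 3 + 3 + 5
1 + 1 + 1 + 1 + 1 + 1 + 3 + 5
1 + 1 + 1 + 1 + 1 + 1 + 1 + 1 + 1 + 5
1 + 1 + 3 + 3 + 3 + 3
1 + 1 + 1 + 1 + 1 + 3 + 3 + 3
1 + 1 + 1 + 1 + 1 + 1 + 1 + 1 + 3 + 3
1 + 1 + 1 + 1 + 1 + 1 + 1 + 1 + 1 + 1 + 1 + 3
1 + 1 + 1 + 1 + 1 + 1 + 1 + 1 + 1 + 1 + 1 + 1 + 1 + 1
Counting gives 22.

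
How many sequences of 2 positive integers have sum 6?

A composition of 6 into 2 positive parts is chosen by placing 1 dividers among the 5 gaps between 6 units: C(5,1) = 5.

5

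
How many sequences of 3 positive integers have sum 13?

Place 2 bars in the 12 internal gaps of a row of 13 dots: C(12,2) = 66.

66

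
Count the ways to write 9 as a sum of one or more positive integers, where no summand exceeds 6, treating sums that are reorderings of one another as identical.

A partial list (first 12 by largest part):
6, 3
6, 2, 1
6, 1, 1, 1
5, 4
5, 3, 1
5, 2, 2
5, 2, 1, 1
5, 1, 1, 1, 1
4, 4, 1
4, 3, 2
4, 3, 1, 1
4, 2, 2, 1
…and 14 more, for 26 total.

26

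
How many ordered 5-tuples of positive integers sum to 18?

Place 4 bars in the 17 internal gaps of a row of 18 dots: C(17,4) = 2380.

2380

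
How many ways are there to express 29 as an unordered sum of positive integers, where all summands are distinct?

256

Enumerating by decreasing first part gives 256 partitions in all.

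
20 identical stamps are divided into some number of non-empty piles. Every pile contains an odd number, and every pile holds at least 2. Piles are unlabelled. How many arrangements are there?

10

The partitions of 20 that satisfy the conditions:
3 + 17
5 + 15
7 + 13
9 + 11
3 + 3 + 3 + 11
3 + 3 + 5 + 9
3 + 3 + 7 + 7
3 + 5 + 5 + 7
5 + 5 + 5 + 5
3 + 3 + 3 + 3 + 3 + 5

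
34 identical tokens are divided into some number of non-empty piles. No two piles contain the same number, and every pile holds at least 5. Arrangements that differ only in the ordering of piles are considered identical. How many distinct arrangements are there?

A partial list (first 12 by largest part):
34
29+5
28+6
27+7
26+8
25+9
24+10
23+11
23+6+5
22+12
22+7+5
21+13
…and 46 more, for 58 total.

58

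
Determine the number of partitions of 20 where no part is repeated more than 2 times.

202

Counting exhaustively, 202 partitions satisfy the conditions.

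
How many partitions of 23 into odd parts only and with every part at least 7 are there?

2

They are:
23
9, 7, 7
That's 2 in total.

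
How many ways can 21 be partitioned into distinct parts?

Systematic enumeration (by largest part, then next-largest, …) yields 76.

76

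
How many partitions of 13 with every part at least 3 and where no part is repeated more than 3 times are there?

10

Enumerating:
13
3+10
4+9
5+8
6+7
3+3+7
3+4+6
3+5+5
4+4+5
3+3+3+4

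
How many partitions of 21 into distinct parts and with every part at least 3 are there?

The partitions of 21 that satisfy the conditions:
21
18,3
17,4
16,5
15,6
14,7
14,4,3
13,8
13,5,3
12,9
12,6,3
12,5,4
11,10
11,7,3
11,6,4
10,8,3
10,7,4
10,6,5
9,8,4
9,7,5
9,5,4,3
8,7,6
8,6,4,3
7,6,5,3
That's 24 in total.

24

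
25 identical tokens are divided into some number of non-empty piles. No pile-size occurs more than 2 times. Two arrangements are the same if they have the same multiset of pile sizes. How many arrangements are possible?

Enumerating by decreasing first part gives 513 partitions in all.

513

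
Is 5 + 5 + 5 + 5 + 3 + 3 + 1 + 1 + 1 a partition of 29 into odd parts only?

Yes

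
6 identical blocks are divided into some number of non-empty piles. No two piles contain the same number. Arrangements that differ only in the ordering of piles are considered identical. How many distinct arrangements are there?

They are:
6
1+5
2+4
1+2+3
Counting gives 4.

4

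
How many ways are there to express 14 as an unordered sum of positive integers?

Direct enumeration gives 135 partitions.

135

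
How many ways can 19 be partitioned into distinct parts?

54

There are too many to list fully; the first 12 (by largest part) are:
19
18 + 1
17 + 2
16 + 3
16 + 2 + 1
15 + 4
15 + 3 + 1
14 + 5
14 + 4 + 1
14 + 3 + 2
13 + 6
13 + 5 + 1
…and 42 more, for 54 total.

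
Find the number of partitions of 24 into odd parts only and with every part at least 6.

Enumerating:
7, 17
9, 15
11, 13
That's 3 in total.

3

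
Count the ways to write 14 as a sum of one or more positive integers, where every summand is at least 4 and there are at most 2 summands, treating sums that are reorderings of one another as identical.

The partitions of 14 that satisfy the conditions:
14
4+10
5+9
6+8
7+7

5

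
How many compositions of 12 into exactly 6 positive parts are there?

Place 5 bars in the 11 internal gaps of a row of 12 dots: C(11,5) = 462.

462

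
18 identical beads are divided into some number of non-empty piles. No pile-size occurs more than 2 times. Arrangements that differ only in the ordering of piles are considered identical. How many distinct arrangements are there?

Systematic enumeration (by largest part, then next-largest, …) yields 135.

135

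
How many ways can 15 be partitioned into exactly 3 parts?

19

Listing the qualifying partitions of 15:
1 + 1 + 13
1 + 2 + 12
1 + 3 + 11
2 + 2 + 11
1 + 4 + 10
2 + 3 + 10
1 + 5 + 9
2 + 4 + 9
3 + 3 + 9
1 + 6 + 8
2 + 5 + 8
3 + 4 + 8
1 + 7 + 7
2 + 6 + 7
3 + 5 + 7
4 + 4 + 7
3 + 6 + 6
4 + 5 + 6
5 + 5 + 5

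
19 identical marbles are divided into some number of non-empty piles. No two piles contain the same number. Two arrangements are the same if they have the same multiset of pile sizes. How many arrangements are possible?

There are too many to list fully; the first 12 (by largest part) are:
19
18,1
17,2
16,3
16,2,1
15,4
15,3,1
14,5
14,4,1
14,3,2
13,6
13,5,1
…and 42 more, for 54 total.

54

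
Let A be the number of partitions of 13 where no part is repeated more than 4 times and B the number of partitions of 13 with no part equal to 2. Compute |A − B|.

Partitions of 13 where no part is repeated more than 4 times: 76.
Partitions of 13 with no part equal to 2: 45.
|76 − 45| = 31.

31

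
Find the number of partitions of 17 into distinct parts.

There are too many to list fully; the first 12 (by largest part) are:
17
16, 1
15, 2
14, 3
14, 2, 1
13, 4
13, 3, 1
12, 5
12, 4, 1
12, 3, 2
11, 6
11, 5, 1
…and 26 more, for 38 total.

38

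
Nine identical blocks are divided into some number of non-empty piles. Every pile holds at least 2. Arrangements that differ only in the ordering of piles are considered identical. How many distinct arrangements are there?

Enumerating:
9
7+2
6+3
5+4
5+2+2
4+3+2
3+3+3
3+2+2+2

8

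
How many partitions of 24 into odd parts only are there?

122

A full systematic count gives 122.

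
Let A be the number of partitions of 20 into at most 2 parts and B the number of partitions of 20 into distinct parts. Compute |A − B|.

53

Partitions of 20 into at most 2 parts: 11.
Partitions of 20 into distinct parts: 64.
|11 − 64| = 53.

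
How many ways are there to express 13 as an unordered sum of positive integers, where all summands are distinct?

18

Listing the qualifying partitions of 13:
13
12 + 1
11 + 2
10 + 3
10 + 2 + 1
9 + 4
9 + 3 + 1
8 + 5
8 + 4 + 1
8 + 3 + 2
7 + 6
7 + 5 + 1
7 + 4 + 2
7 + 3 + 2 + 1
6 + 5 + 2
6 + 4 + 3
6 + 4 + 2 + 1
5 + 4 + 3 + 1
That's 18 in total.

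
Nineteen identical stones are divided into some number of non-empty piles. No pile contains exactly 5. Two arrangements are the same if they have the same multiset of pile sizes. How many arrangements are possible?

Counting exhaustively, 355 partitions satisfy the conditions.

355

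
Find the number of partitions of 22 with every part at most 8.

638

Enumerating by decreasing first part gives 638 partitions in all.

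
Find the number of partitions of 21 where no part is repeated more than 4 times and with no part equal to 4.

301

Direct enumeration gives 301 partitions.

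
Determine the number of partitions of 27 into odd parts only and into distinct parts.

Enumerating:
27
23,3,1
21,5,1
19,7,1
19,5,3
17,9,1
17,7,3
15,11,1
15,9,3
15,7,5
13,11,3
13,9,5
11,9,7
11,7,5,3,1
That's 14 in total.

14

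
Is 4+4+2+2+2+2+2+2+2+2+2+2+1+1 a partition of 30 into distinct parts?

No

The parts sum to 30, and the condition 'all summands are distinct' is violated.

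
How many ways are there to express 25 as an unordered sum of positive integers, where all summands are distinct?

142

A full systematic count gives 142.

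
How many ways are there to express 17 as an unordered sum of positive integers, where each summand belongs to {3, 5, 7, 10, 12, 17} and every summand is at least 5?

The partitions of 17 that satisfy the conditions:
17
12, 5
10, 7
7, 5, 5

4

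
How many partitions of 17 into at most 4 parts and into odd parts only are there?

9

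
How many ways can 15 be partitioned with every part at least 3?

Enumerating:
15
12+3
11+4
10+5
9+6
9+3+3
8+7
8+4+3
7+5+3
7+4+4
6+6+3
6+5+4
6+3+3+3
5+5+5
5+4+3+3
4+4+4+3
3+3+3+3+3

17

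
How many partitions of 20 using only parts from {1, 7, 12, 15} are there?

6

They are:
1 + 1 + 1 + 1 + 1 + 15
1 + 7 + 12
1 + 1 + 1 + 1 + 1 + 1 + 1 + 1 + 12
1 + 1 + 1 + 1 + 1 + 1 + 7 + 7
1 + 1 + 1 + 1 + 1 + 1 + 1 + 1 + 1 + 1 + 1 + 1 + 1 + 7
1 + 1 + 1 + 1 + 1 + 1 + 1 + 1 + 1 + 1 + 1 + 1 + 1 + 1 + 1 + 1 + 1 + 1 + 1 + 1
Counting gives 6.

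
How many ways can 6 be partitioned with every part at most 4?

9

Enumerating:
4 + 2
4 + 1 + 1
3 + 3
3 + 2 + 1
3 + 1 + 1 + 1
2 + 2 + 2
2 + 2 + 1 + 1
2 + 1 + 1 + 1 + 1
1 + 1 + 1 + 1 + 1 + 1
That's 9 in total.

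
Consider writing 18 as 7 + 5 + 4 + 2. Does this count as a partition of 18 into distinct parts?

Yes

The parts sum to 18, and the condition 'all summands are distinct' holds.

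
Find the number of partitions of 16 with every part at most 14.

Direct enumeration gives 229 partitions.

229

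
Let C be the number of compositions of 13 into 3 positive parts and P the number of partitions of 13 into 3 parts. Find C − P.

Compositions: C(12,2) = 66.
Partitions of 13 into exactly 3 parts: 14.
Difference: 66 − 14 = 52.

52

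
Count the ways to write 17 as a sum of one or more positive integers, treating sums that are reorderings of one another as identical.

297

A full systematic count gives 297.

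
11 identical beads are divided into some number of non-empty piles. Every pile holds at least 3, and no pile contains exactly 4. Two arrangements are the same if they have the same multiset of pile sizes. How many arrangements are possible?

Enumerating:
11
8,3
6,5
5,3,3
That's 4 in total.

4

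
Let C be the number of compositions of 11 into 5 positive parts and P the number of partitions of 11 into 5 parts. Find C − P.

200

Ordered (compositions into 5 parts): C(10,4) = 210.
Unordered (partitions into 5 parts): 10.
Difference: 210 − 10 = 200.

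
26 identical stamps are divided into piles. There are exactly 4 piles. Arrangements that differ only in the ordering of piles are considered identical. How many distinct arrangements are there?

There are 136 such partitions.

136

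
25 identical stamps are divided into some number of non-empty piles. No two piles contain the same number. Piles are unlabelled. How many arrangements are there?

A full systematic count gives 142.

142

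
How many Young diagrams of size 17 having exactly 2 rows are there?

Listing the qualifying partitions of 17:
16, 1
15, 2
14, 3
13, 4
12, 5
11, 6
10, 7
9, 8
That's 8 in total.

8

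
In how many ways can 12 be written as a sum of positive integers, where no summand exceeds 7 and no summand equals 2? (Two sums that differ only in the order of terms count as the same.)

27

There are too many to list fully; the first 12 (by largest part) are:
7 + 5
7 + 4 + 1
7 + 3 + 1 + 1
7 + 1 + 1 + 1 + 1 + 1
6 + 6
6 + 5 + 1
6 + 4 + 1 + 1
6 + 3 + 3
6 + 3 + 1 + 1 + 1
6 + 1 + 1 + 1 + 1 + 1 + 1
5 + 5 + 1 + 1
5 + 4 + 3
…and 15 more, for 27 total.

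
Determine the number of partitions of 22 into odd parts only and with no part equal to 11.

77

Direct enumeration gives 77 partitions.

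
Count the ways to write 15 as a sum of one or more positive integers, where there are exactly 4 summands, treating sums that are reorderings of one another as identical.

27

There are too many to list fully; the first 12 (by largest part) are:
12 + 1 + 1 + 1
11 + 2 + 1 + 1
10 + 3 + 1 + 1
10 + 2 + 2 + 1
9 + 4 + 1 + 1
9 + 3 + 2 + 1
9 + 2 + 2 + 2
8 + 5 + 1 + 1
8 + 4 + 2 + 1
8 + 3 + 3 + 1
8 + 3 + 2 + 2
7 + 6 + 1 + 1
…and 15 more, for 27 total.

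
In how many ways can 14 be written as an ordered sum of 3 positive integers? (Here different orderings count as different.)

By stars and bars with positive parts, the count is C(13,2) = 78.

78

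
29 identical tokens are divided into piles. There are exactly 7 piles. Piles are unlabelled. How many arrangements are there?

There are 522 such partitions.

522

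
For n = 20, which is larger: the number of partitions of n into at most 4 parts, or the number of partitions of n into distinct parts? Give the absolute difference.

Partitions of 20 into at most 4 parts: 108.
Partitions of 20 into distinct parts: 64.
|108 − 64| = 44.

44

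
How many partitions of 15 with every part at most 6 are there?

A full systematic count gives 110.

110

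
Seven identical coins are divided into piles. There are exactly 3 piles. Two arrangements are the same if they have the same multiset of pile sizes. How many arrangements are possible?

4

Enumerating:
5,1,1
4,2,1
3,3,1
3,2,2
Counting gives 4.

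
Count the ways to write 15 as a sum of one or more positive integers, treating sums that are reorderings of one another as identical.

176

There are 176 such partitions.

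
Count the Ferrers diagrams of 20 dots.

627

Direct enumeration gives 627 partitions.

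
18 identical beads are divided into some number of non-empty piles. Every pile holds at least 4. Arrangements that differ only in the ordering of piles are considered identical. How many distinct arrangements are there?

Listing the qualifying partitions of 18:
18
4+14
5+13
6+12
7+11
8+10
4+4+10
9+9
4+5+9
4+6+8
5+5+8
4+7+7
5+6+7
6+6+6
4+4+4+6
4+4+5+5
That's 16 in total.

16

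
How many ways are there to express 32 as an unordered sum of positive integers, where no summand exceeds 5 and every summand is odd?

44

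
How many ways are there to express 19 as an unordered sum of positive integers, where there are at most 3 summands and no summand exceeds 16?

36

There are too many to list fully; the first 12 (by largest part) are:
16+3
16+2+1
15+4
15+3+1
15+2+2
14+5
14+4+1
14+3+2
13+6
13+5+1
13+4+2
13+3+3
…and 24 more, for 36 total.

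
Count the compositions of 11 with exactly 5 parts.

Equivalently, choose which 4 of the 10 gaps become plus signs: C(10,4) = 210.

210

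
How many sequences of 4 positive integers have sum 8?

By stars and bars with positive parts, the count is C(7,3) = 35.

35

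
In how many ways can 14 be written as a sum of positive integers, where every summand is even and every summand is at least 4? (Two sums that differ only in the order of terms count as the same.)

4

They are:
14
10,4
8,6
6,4,4
That's 4 in total.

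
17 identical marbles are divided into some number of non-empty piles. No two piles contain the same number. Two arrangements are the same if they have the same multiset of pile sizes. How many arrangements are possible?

There are too many to list fully; the first 12 (by largest part) are:
17
16+1
15+2
14+3
14+2+1
13+4
13+3+1
12+5
12+4+1
12+3+2
11+6
11+5+1
…and 26 more, for 38 total.

38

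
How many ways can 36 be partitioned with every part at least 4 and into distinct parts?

120

Direct enumeration gives 120 partitions.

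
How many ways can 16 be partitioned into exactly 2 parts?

8

The partitions of 16 that satisfy the conditions:
15+1
14+2
13+3
12+4
11+5
10+6
9+7
8+8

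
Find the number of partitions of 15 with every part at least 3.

17

The partitions of 15 that satisfy the conditions:
15
12 + 3
11 + 4
10 + 5
9 + 6
9 + 3 + 3
8 + 7
8 + 4 + 3
7 + 5 + 3
7 + 4 + 4
6 + 6 + 3
6 + 5 + 4
6 + 3 + 3 + 3
5 + 5 + 5
5 + 4 + 3 + 3
4 + 4 + 4 + 3
3 + 3 + 3 + 3 + 3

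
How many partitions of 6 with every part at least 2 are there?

4

Listing the qualifying partitions of 6:
6
2,4
3,3
2,2,2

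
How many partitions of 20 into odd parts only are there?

A partial list (first 12 by largest part):
1,19
3,17
1,1,1,17
5,15
1,1,3,15
1,1,1,1,1,15
7,13
1,1,5,13
1,3,3,13
1,1,1,1,3,13
1,1,1,1,1,1,1,13
9,11
…and 52 more, for 64 total.

64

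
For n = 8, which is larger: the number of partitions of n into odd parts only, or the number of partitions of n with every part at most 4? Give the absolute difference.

Partitions of 8 into odd parts only: 6.
Partitions of 8 with every part at most 4: 15.
|6 − 15| = 9.

9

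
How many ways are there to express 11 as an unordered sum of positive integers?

There are too many to list fully; the first 12 (by largest part) are:
11
1 + 10
2 + 9
1 + 1 + 9
3 + 8
1 + 2 + 8
1 + 1 + 1 + 8
4 + 7
1 + 3 + 7
2 + 2 + 7
1 + 1 + 2 + 7
1 + 1 + 1 + 1 + 7
…and 44 more, for 56 total.

56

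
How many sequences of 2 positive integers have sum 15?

14

A composition of 15 into 2 positive parts is chosen by placing 1 dividers among the 14 gaps between 15 units: C(14,1) = 14.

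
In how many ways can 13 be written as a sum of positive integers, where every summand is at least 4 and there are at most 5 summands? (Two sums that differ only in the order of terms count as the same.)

They are:
13
9 + 4
8 + 5
7 + 6
5 + 4 + 4
That's 5 in total.

5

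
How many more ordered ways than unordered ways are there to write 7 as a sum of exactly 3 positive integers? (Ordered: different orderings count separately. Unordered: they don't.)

11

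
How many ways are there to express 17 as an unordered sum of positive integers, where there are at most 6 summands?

163

Systematic enumeration (by largest part, then next-largest, …) yields 163.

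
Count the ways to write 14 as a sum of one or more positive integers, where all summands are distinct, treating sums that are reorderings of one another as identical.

22

Listing the qualifying partitions of 14:
14
1+13
2+12
3+11
1+2+11
4+10
1+3+10
5+9
1+4+9
2+3+9
6+8
1+5+8
2+4+8
1+2+3+8
1+6+7
2+5+7
3+4+7
1+2+4+7
3+5+6
1+2+5+6
1+3+4+6
2+3+4+5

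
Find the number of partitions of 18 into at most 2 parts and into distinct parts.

9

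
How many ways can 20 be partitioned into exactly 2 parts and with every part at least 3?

They are:
17+3
16+4
15+5
14+6
13+7
12+8
11+9
10+10

8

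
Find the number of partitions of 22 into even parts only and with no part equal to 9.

There are too many to list fully; the first 12 (by largest part) are:
22
20, 2
18, 4
18, 2, 2
16, 6
16, 4, 2
16, 2, 2, 2
14, 8
14, 6, 2
14, 4, 4
14, 4, 2, 2
14, 2, 2, 2, 2
…and 44 more, for 56 total.

56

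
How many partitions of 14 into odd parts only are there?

22

They are:
1+13
3+11
1+1+1+11
5+9
1+1+3+9
1+1+1+1+1+9
7+7
1+1+5+7
1+3+3+7
1+1+1+1+3+7
1+1+1+1+1+1+1+7
1+3+5+5
1+1+1+1+5+5
3+3+3+5
1+1+1+3+3+5
1+1+1+1+1+1+3+5
1+1+1+1+1+1+1+1+1+5
1+1+3+3+3+3
1+1+1+1+1+3+3+3
1+1+1+1+1+1+1+1+3+3
1+1+1+1+1+1+1+1+1+1+1+3
1+1+1+1+1+1+1+1+1+1+1+1+1+1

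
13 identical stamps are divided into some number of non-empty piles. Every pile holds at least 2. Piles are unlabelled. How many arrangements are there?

24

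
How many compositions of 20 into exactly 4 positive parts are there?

Place 3 bars in the 19 internal gaps of a row of 20 dots: C(19,3) = 969.

969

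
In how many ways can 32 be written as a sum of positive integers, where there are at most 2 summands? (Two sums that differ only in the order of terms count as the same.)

17

Enumerating:
32
31+1
30+2
29+3
28+4
27+5
26+6
25+7
24+8
23+9
22+10
21+11
20+12
19+13
18+14
17+15
16+16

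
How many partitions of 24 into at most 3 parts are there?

There are too many to list fully; the first 12 (by largest part) are:
24
1, 23
2, 22
1, 1, 22
3, 21
1, 2, 21
4, 20
1, 3, 20
2, 2, 20
5, 19
1, 4, 19
2, 3, 19
…and 49 more, for 61 total.

61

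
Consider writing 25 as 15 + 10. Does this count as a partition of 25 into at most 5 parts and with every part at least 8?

Yes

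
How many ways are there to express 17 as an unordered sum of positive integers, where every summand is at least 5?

7

Enumerating:
17
12 + 5
11 + 6
10 + 7
9 + 8
7 + 5 + 5
6 + 6 + 5
That's 7 in total.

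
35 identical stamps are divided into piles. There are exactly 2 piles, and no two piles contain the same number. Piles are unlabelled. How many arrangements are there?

They are:
34+1
33+2
32+3
31+4
30+5
29+6
28+7
27+8
26+9
25+10
24+11
23+12
22+13
21+14
20+15
19+16
18+17
That's 17 in total.

17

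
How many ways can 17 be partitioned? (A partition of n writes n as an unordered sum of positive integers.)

297

Systematic enumeration (by largest part, then next-largest, …) yields 297.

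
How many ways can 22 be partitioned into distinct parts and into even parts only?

The partitions of 22 that satisfy the conditions:
22
20, 2
18, 4
16, 6
16, 4, 2
14, 8
14, 6, 2
12, 10
12, 8, 2
12, 6, 4
10, 8, 4
10, 6, 4, 2
That's 12 in total.

12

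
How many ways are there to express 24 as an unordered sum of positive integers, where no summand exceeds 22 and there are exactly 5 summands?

Counting exhaustively, 164 partitions satisfy the conditions.

164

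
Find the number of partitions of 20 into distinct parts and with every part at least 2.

35

There are too many to list fully; the first 12 (by largest part) are:
20
2 + 18
3 + 17
4 + 16
5 + 15
2 + 3 + 15
6 + 14
2 + 4 + 14
7 + 13
2 + 5 + 13
3 + 4 + 13
8 + 12
…and 23 more, for 35 total.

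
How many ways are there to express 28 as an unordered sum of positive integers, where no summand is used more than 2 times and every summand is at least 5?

44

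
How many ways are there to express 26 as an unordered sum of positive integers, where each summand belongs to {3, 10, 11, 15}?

3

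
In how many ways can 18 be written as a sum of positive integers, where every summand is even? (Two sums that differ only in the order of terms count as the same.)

A partial list (first 12 by largest part):
18
16+2
14+4
14+2+2
12+6
12+4+2
12+2+2+2
10+8
10+6+2
10+4+4
10+4+2+2
10+2+2+2+2
…and 18 more, for 30 total.

30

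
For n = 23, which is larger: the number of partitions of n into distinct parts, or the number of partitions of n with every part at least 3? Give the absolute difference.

Partitions of 23 into distinct parts: 104.
Partitions of 23 with every part at least 3: 88.
|104 − 88| = 16.

16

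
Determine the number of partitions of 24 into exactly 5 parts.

164

Counting exhaustively, 164 partitions satisfy the conditions.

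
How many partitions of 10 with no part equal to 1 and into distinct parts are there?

5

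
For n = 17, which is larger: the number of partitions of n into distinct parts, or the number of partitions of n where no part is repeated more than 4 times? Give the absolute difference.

Partitions of 17 into distinct parts: 38.
Partitions of 17 where no part is repeated more than 4 times: 205.
|38 − 205| = 167.

167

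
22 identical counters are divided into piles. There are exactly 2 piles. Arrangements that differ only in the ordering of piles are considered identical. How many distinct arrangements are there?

Listing the qualifying partitions of 22:
21, 1
20, 2
19, 3
18, 4
17, 5
16, 6
15, 7
14, 8
13, 9
12, 10
11, 11

11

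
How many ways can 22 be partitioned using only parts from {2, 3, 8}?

9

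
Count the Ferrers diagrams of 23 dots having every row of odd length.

104

Enumerating by decreasing first part gives 104 partitions in all.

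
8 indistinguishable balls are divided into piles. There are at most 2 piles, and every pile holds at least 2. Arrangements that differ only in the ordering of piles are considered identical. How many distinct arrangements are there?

The partitions of 8 that satisfy the conditions:
8
6+2
5+3
4+4
Counting gives 4.

4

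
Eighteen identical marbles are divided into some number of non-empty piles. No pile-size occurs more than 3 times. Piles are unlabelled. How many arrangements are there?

208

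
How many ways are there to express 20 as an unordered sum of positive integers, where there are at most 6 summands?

282

Direct enumeration gives 282 partitions.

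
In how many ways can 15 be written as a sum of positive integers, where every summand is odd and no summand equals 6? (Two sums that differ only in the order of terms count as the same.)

27

A partial list (first 12 by largest part):
15
13+1+1
11+3+1
11+1+1+1+1
9+5+1
9+3+3
9+3+1+1+1
9+1+1+1+1+1+1
7+7+1
7+5+3
7+5+1+1+1
7+3+3+1+1
…and 15 more, for 27 total.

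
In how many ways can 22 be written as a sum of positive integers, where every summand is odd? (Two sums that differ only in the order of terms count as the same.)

Counting exhaustively, 89 partitions satisfy the conditions.

89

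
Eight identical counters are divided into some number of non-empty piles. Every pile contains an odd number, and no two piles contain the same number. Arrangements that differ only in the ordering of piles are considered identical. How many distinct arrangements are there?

They are:
1 + 7
3 + 5
Counting gives 2.

2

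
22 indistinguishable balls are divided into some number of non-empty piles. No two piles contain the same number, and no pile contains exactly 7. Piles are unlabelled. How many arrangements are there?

67

A partial list (first 12 by largest part):
22
1+21
2+20
3+19
1+2+19
4+18
1+3+18
5+17
1+4+17
2+3+17
6+16
1+5+16
…and 55 more, for 67 total.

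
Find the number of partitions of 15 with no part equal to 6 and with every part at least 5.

4

The partitions of 15 that satisfy the conditions:
15
10+5
8+7
5+5+5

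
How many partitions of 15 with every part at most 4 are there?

A partial list (first 12 by largest part):
4+4+4+3
4+4+4+2+1
4+4+4+1+1+1
4+4+3+3+1
4+4+3+2+2
4+4+3+2+1+1
4+4+3+1+1+1+1
4+4+2+2+2+1
4+4+2+2+1+1+1
4+4+2+1+1+1+1+1
4+4+1+1+1+1+1+1+1
4+3+3+3+2
…and 42 more, for 54 total.

54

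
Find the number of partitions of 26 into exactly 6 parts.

Systematic enumeration (by largest part, then next-largest, …) yields 282.

282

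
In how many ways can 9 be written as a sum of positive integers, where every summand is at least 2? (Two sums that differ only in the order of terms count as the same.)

They are:
9
7 + 2
6 + 3
5 + 4
5 + 2 + 2
4 + 3 + 2
3 + 3 + 3
3 + 2 + 2 + 2
Counting gives 8.

8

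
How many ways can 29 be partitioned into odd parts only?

A full systematic count gives 256.

256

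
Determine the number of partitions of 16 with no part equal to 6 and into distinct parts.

They are:
16
15,1
14,2
13,3
13,2,1
12,4
12,3,1
11,5
11,4,1
11,3,2
10,5,1
10,4,2
10,3,2,1
9,7
9,5,2
9,4,3
9,4,2,1
8,7,1
8,5,3
8,5,2,1
8,4,3,1
7,5,4
7,5,3,1
7,4,3,2
Counting gives 24.

24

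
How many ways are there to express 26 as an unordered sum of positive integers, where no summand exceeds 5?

Counting exhaustively, 427 partitions satisfy the conditions.

427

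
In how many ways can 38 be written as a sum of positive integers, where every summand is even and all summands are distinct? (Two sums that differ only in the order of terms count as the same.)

A partial list (first 12 by largest part):
38
2 + 36
4 + 34
6 + 32
2 + 4 + 32
8 + 30
2 + 6 + 30
10 + 28
2 + 8 + 28
4 + 6 + 28
12 + 26
2 + 10 + 26
…and 42 more, for 54 total.

54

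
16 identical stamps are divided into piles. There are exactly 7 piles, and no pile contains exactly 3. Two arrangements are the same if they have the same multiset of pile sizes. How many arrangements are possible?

14

Enumerating:
1+1+1+1+1+1+10
1+1+1+1+1+2+9
1+1+1+1+2+2+8
1+1+1+1+1+4+7
1+1+1+2+2+2+7
1+1+1+1+1+5+6
1+1+1+1+2+4+6
1+1+2+2+2+2+6
1+1+1+1+2+5+5
1+1+1+2+2+4+5
1+2+2+2+2+2+5
1+1+1+1+4+4+4
1+1+2+2+2+4+4
2+2+2+2+2+2+4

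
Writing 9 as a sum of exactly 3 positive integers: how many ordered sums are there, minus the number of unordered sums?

21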